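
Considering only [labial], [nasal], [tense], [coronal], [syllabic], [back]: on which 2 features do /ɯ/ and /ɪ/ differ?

[back], [tense]

/ɯ/ (high back unrounded vowel) and /ɪ/ (high front unrounded lax vowel) agree on [−labial], [−nasal], [−coronal], [+syllabic]. They differ on [back] (/ɯ/ [+], /ɪ/ [−]), [tense] (/ɯ/ [+], /ɪ/ [−]).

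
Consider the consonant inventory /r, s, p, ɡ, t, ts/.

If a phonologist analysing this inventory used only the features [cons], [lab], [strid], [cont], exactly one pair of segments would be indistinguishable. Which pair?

/ɡ/ (voiced velar stop) and /t/ (voiceless alveolar stop) are both [+consonantal], [−labial], [−strident], [−continuant], so none of the listed features separates them. (They do differ in [voice], [coronal] and [dorsal], which are not among the given features.) Every other pair in the inventory differs on at least one listed feature.

ɡ, t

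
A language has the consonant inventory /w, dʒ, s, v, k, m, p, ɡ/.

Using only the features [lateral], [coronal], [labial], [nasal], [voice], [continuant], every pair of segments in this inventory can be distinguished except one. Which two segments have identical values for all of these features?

/w/ (labial-velar glide) and /v/ (voiced labiodental fricative) are both [−lateral], [−coronal], [+labial], [−nasal], [+voice], [+continuant], so none of the listed features separates them. (They do differ in [sonorant], [round] and [dorsal], which are not among the given features.) Every other pair in the inventory differs on at least one listed feature.

w, v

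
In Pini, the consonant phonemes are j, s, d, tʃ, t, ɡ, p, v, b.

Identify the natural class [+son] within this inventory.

j

The [+sonorant] segments here are /j/; the remaining /s, d, tʃ, t, ɡ, p, v, b/ are [-sonorant].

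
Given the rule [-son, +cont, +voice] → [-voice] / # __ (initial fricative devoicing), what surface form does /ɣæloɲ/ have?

[xæloɲ]

The only segment in the rule's environment that also matches [-son, +cont, +voice] is /ɣ/. Applying [-voice] turns the voiced velar fricative into /x/ (voiceless velar fricative), giving [xæloɲ].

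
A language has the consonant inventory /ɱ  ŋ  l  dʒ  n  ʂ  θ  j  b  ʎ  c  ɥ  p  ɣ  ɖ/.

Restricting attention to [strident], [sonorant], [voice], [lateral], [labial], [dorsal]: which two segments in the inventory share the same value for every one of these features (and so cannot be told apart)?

ŋ, j

On the given features, /ŋ/ and /j/ have an identical profile: [−strident], [+sonorant], [+voice], [−lateral], [−labial], [+dorsal]. No other two segments in the inventory coincide on all 6 features. (They do differ in [nasal], [continuant] and [back], which are not among the given features.)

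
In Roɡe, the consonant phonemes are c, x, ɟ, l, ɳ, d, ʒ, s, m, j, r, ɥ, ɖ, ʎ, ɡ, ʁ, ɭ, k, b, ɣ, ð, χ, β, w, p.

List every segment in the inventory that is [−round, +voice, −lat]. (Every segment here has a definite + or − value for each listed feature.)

ɟ, ɳ, d, ʒ, m, j, r, ɖ, ɡ, ʁ, b, ɣ, ð, β

First, the [−round] segments are /c, x, ɟ, l, ɳ, d, ʒ, s, m, j, r, ɖ, ʎ, ɡ, ʁ, ɭ, k, b, ɣ, ð, χ, β, p/.
Within that set, [+voice] gives /ɟ, l, ɳ, d, ʒ, m, j, r, ɖ, ʎ, ɡ, ʁ, ɭ, b, ɣ, ð, β/.
Within that set, [−lateral] leaves /ɟ, ɳ, d, ʒ, m, j, r, ɖ, ɡ, ʁ, b, ɣ, ð, β/.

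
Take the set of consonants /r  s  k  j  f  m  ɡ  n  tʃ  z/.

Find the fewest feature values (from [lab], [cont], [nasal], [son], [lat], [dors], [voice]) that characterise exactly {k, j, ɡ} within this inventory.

Every target segment is [+dorsal] and no other inventory member is, so one feature is enough.

[+dors]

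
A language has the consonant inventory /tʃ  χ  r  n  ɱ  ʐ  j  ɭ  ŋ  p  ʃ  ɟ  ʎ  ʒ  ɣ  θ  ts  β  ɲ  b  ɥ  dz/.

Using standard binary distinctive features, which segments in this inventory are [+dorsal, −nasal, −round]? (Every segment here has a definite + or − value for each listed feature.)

χ, j, ɟ, ʎ, ɣ

Checking each segment against [+dorsal], [−nasal], [−round]: /χ/ (voiceless uvular fricative), /j/ (palatal glide), /ɟ/ (voiced palatal stop), /ʎ/ (palatal lateral approximant), /ɣ/ (voiced velar fricative) satisfy every feature; every other segment in the inventory fails at least one.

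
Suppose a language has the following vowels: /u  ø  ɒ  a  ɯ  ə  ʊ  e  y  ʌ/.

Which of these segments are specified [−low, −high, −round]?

ə, e, ʌ

Eliminate segments failing any feature: /u, ɯ, ʊ, y/ are [+high]; /ø/ is [+round]; /ɒ, a/ are [+low]. The remaining /ə, e, ʌ/ satisfy [−low], [−high], [−round].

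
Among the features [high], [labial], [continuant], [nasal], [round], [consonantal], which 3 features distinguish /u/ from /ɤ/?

The two segments share [+continuant], [−nasal], [−consonantal]. The only features from the list on which they differ: /u/ is [+labial] while /ɤ/ is [−labial]; /u/ is [+round] while /ɤ/ is [−round]; /u/ is [+high] while /ɤ/ is [−high].

[labial], [round], [high]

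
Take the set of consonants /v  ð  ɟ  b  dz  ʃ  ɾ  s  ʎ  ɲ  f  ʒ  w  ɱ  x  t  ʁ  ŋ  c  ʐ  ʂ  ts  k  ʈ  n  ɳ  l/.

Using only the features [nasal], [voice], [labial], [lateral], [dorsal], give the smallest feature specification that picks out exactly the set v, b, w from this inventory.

Every target segment is [+voice], [−nasal], [+labial]; each remaining inventory member fails at least one of these. Each conjunct is needed — [−nasal, +labial] alone would also admit /f/; [+voice, +labial] alone would also admit /ɱ/; [+voice, −nasal] alone would also admit /ð, ɟ, dz, ɾ, …/ — and no other combination of two listed features has exactly this extension, so three is the minimum.

[+voice, −nasal, +labial]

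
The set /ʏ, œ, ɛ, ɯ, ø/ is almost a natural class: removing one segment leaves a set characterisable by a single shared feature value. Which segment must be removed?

ɯ

[back] groups all but one: /ɛ, ø, ʏ, œ/ share [−back] while /ɯ/ (high back unrounded vowel) alone is [+back]. Removing any other segment would not leave a single-feature class that excludes it.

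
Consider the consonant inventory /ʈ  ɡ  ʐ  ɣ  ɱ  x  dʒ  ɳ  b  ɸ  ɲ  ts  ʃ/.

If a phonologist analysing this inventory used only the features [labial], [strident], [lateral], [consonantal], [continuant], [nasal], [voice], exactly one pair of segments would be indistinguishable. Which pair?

ɳ, ɲ

On the given features, /ɳ/ and /ɲ/ have an identical profile: [-labial], [-strident], [-lateral], [+consonantal], [-continuant], [+nasal], [+voice]. No other two segments in the inventory coincide on all 7 features. (They do differ in [dorsal], which is not among the given features.)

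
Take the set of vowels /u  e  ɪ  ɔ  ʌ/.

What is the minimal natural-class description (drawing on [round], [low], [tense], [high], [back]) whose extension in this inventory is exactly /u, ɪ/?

/u, ɪ/ are exactly the [+high] segments in the inventory, so a single feature suffices.

[+high]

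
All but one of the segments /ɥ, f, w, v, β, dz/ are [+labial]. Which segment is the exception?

/v, f, w, ɥ, β/ are all [+labial]; /dz/ (voiced alveolar affricate) is [−labial].

dz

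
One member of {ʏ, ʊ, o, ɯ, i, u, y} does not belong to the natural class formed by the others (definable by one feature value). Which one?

o

/y, u, ʊ, ɯ, i, ʏ/ are all [+high], but /o/ (mid back rounded tense vowel) is [−high]. No other single segment can be removed to leave a set sharing one feature value that the removed segment lacks, so /o/ is the odd one out.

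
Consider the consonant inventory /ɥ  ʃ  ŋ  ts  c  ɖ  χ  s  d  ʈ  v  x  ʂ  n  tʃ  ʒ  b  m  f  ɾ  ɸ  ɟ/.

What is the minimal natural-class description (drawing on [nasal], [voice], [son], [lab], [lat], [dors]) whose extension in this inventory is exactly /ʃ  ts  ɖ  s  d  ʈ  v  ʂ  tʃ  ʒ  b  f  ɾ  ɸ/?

Every target segment is [−nasal], [−dorsal]; each remaining inventory member fails at least one of these. Each conjunct is needed — [−dorsal] alone would also admit /n, m/; [−nasal] alone would also admit /ɥ, c, χ, x, …/ — and no other single listed feature has exactly this extension, so two is the minimum.

[−nasal, −dors]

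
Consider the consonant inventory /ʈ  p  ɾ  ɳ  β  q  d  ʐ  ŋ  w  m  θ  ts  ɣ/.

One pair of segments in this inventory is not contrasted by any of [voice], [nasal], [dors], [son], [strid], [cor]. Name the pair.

/ʈ/ (voiceless retroflex stop) and /θ/ (voiceless dental fricative) are both [-voice], [-nasal], [-dorsal], [-sonorant], [-strident], [+coronal], so none of the listed features separates them. (They do differ in [continuant], [anterior] and [distributed], which are not among the given features.) Every other pair in the inventory differs on at least one listed feature.

ʈ, θ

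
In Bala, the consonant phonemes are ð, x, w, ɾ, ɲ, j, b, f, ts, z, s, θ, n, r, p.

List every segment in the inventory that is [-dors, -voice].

f, ts, s, θ, p

Checking each segment against [-dorsal], [-voice]: /f/ (voiceless labiodental fricative), /ts/ (voiceless alveolar affricate), /s/ (voiceless alveolar fricative), /θ/ (voiceless dental fricative), /p/ (voiceless bilabial stop) satisfy every feature; every other segment in the inventory fails at least one.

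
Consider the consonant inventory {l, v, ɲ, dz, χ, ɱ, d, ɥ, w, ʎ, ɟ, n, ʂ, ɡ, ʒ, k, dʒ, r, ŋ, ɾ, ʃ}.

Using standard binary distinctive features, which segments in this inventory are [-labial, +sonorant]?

Checking each segment against [-labial], [+sonorant]: /l/ (alveolar lateral approximant), /ɲ/ (palatal nasal), /ʎ/ (palatal lateral approximant), /n/ (alveolar nasal), /r/ (alveolar trill), /ŋ/ (velar nasal), among others, satisfy every feature; every other segment in the inventory fails at least one.

l, ɲ, ʎ, n, r, ŋ, ɾ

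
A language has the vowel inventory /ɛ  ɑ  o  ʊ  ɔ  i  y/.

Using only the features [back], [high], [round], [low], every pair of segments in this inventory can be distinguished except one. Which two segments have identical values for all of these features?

ɔ, o

/ɔ/ (mid back rounded lax vowel) and /o/ (mid back rounded tense vowel) are both [+back], [−high], [+round], [−low], so none of the listed features separates them. (They do differ in [tense], which is not among the given features.) Every other pair in the inventory differs on at least one listed feature.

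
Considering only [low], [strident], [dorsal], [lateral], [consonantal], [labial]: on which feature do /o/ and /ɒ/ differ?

/o/ (mid back rounded tense vowel) and /ɒ/ (low back rounded vowel) agree on [−strident], [+dorsal], [−lateral], [−consonantal], [+labial]. They differ on [low] (/o/ [−], /ɒ/ [+]).

[low]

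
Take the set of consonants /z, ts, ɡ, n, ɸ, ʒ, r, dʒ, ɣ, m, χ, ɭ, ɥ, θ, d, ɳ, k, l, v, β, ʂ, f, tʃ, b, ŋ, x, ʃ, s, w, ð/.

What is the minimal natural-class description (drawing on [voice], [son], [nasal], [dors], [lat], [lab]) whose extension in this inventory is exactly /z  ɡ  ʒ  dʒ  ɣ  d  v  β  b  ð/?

[-son, +voice]

Every target segment is [-sonorant], [+voice]; each remaining inventory member fails at least one of these. Each conjunct is needed — [+voice] alone would also admit /n, r, m, ɭ, …/; [-sonorant] alone would also admit /ts, ɸ, χ, θ, …/ — and no other single listed feature has exactly this extension, so two is the minimum.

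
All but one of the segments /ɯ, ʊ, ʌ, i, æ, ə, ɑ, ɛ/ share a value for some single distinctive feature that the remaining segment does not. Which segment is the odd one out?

ʊ

[round] groups all but one: /ɛ, ʌ, ɯ, ɑ, æ, ə, i/ share [-round] while /ʊ/ (high back rounded lax vowel) alone is [+round]. Removing any other segment would not leave a single-feature class that excludes it.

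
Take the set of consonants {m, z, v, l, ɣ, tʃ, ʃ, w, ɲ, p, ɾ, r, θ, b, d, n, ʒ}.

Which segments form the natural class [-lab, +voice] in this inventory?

Eliminate segments failing any feature: /m, v, w, p, b/ are [+labial]; /tʃ, ʃ, θ/ are [-voice]. The remaining /z, l, ɣ, ɲ, ɾ, r, d, n, ʒ/ satisfy [-labial], [+voice].

z, l, ɣ, ɲ, ɾ, r, d, n, ʒ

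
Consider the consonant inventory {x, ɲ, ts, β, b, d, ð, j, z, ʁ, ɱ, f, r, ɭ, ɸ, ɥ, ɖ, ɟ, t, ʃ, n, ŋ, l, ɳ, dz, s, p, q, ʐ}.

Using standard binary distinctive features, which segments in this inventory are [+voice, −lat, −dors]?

Eliminate segments failing any feature: /x, ts, f, ɸ, t, ʃ, s, p, q/ are [−voice]; /ɲ, j, ʁ, ɥ, ɟ, ŋ/ are [+dorsal]; /ɭ, l/ are [+lateral]. The remaining /β, b, d, ð, z, ɱ, r, ɖ, n, ɳ, dz, ʐ/ satisfy [+voice], [−lateral], [−dorsal].

β, b, d, ð, z, ɱ, r, ɖ, n, ɳ, dz, ʐ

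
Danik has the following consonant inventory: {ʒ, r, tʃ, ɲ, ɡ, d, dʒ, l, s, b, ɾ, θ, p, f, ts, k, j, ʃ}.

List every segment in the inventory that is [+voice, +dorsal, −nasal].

ɡ, j

First, the [+voice] segments are /ʒ, r, ɲ, ɡ, d, dʒ, l, b, ɾ, j/.
Of those, [+dorsal] gives /ɲ, ɡ, j/.
Within that set, [−nasal] leaves /ɡ, j/.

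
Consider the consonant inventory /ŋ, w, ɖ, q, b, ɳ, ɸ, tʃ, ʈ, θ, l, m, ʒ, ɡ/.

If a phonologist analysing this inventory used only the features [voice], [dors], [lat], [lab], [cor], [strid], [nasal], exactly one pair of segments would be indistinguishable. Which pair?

/ʈ/ (voiceless retroflex stop) and /θ/ (voiceless dental fricative) are both [-voice], [-dorsal], [-lateral], [-labial], [+coronal], [-strident], [-nasal], so none of the listed features separates them. (They do differ in [continuant], [anterior] and [distributed], which are not among the given features.) Every other pair in the inventory differs on at least one listed feature.

ʈ, θ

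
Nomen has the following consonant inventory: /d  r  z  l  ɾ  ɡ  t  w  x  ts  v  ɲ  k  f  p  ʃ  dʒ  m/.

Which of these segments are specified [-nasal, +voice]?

d, r, z, l, ɾ, ɡ, w, v, dʒ

Among the inventory, the [-nasal] segments are /d, r, z, l, ɾ, ɡ, t, w, x, ts, v, k, f, p, ʃ, dʒ/.
Among these, [+voice] leaves /d, r, z, l, ɾ, ɡ, w, v, dʒ/.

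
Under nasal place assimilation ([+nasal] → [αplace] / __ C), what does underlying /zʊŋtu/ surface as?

The only nasal preceding a consonant is /ŋ/ before /t/. /t/ is [+coronal], so /ŋ/ → /n/, giving [zʊntu].

[zʊntu]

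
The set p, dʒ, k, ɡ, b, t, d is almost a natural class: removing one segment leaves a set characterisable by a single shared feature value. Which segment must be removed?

/t, k, ɡ, p, b, d/ are all [−delayed release], but /dʒ/ (voiced postalveolar affricate) is [+delayed release]. No other single segment can be removed to leave a set sharing one feature value that the removed segment lacks, so /dʒ/ is the odd one out.

dʒ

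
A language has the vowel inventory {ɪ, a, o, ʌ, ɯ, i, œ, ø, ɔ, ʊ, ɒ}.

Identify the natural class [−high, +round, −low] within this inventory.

o, œ, ø, ɔ

Checking each segment against [−high], [+round], [−low]: /o/ (mid back rounded tense vowel), /œ/ (mid front rounded lax vowel), /ø/ (mid front rounded tense vowel), /ɔ/ (mid back rounded lax vowel) satisfy every feature; every other segment in the inventory fails at least one.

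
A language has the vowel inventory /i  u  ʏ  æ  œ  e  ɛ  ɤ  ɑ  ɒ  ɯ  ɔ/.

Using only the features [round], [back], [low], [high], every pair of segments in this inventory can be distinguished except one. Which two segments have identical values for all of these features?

e, ɛ

Both /e/ and /ɛ/ are [-round], [-back], [-low], [-high]. Since the list omits [tense] — which does distinguish the mid front unrounded tense vowel from the mid front unrounded lax vowel — this pair collapses; all other pairs remain distinct.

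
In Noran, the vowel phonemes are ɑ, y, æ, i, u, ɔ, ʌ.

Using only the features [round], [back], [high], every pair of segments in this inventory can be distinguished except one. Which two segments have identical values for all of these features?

/ʌ/ (mid back unrounded lax vowel) and /ɑ/ (low back unrounded vowel) are both [-round], [+back], [-high], so none of the listed features separates them. (They do differ in [low], which is not among the given features.) Every other pair in the inventory differs on at least one listed feature.

ʌ, ɑ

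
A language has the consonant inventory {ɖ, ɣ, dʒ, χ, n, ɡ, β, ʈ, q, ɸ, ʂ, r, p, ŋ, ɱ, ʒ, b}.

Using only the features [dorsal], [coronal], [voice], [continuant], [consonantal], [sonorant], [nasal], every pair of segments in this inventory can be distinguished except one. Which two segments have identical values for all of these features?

On the given features, /dʒ/ and /ɖ/ have an identical profile: [−dorsal], [+coronal], [+voice], [−continuant], [+consonantal], [−sonorant], [−nasal]. No other two segments in the inventory coincide on all 7 features. (They do differ in [strident], [delayed release] and [distributed], which are not among the given features.)

dʒ, ɖ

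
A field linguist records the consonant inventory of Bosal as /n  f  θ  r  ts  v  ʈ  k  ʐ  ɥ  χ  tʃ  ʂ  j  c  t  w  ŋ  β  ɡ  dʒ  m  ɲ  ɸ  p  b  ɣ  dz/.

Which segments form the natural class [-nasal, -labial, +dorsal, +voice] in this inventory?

j, ɡ, ɣ

Checking each segment against [-nasal], [-labial], [+dorsal], [+voice]: /j/ (palatal glide), /ɡ/ (voiced velar stop), /ɣ/ (voiced velar fricative) satisfy every feature; every other segment in the inventory fails at least one.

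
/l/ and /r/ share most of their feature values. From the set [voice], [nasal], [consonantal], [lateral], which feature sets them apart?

The two segments share [+voice], [−nasal], [+consonantal]. The only feature from the list on which they differ: /l/ is [+lateral] while /r/ is [−lateral].

[lateral]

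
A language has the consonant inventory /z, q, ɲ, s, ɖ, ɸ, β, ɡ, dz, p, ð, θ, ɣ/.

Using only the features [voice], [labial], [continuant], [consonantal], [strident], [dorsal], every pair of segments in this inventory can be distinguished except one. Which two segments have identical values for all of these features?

/ɲ/ (palatal nasal) and /ɡ/ (voiced velar stop) are both [+voice], [-labial], [-continuant], [+consonantal], [-strident], [+dorsal], so none of the listed features separates them. (They do differ in [sonorant], [nasal] and [back], which are not among the given features.) Every other pair in the inventory differs on at least one listed feature.

ɲ, ɡ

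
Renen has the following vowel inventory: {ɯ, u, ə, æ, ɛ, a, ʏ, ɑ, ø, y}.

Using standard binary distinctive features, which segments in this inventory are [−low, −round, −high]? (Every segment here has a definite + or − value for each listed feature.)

The [−low] segments are /ɯ, u, ə, ɛ, ʏ, ø, y/.
Within that set, [−round] gives /ɯ, ə, ɛ/.
Of those, [−high] leaves /ə, ɛ/.

ə, ɛ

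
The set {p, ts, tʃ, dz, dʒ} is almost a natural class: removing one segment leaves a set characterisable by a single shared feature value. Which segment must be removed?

p

[delayed release] (equivalently [strident], [labial], [coronal]) groups all but one: /tʃ, ts, dʒ, dz/ share [+delayed release] while /p/ (voiceless bilabial stop) alone is [−delayed release]. Removing any other segment would not leave a single-feature class that excludes it.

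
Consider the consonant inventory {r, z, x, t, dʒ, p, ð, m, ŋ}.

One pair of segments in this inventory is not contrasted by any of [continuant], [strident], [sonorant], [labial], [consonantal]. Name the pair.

Both /ð/ and /x/ are [+continuant], [−strident], [−sonorant], [−labial], [+consonantal]. Since the list omits [voice], [coronal] and [dorsal] — which do distinguish the voiced dental fricative from the voiceless velar fricative — this pair collapses; all other pairs remain distinct.

ð, x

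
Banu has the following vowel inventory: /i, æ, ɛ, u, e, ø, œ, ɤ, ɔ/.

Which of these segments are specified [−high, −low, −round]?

Eliminate segments failing any feature: /i, u/ are [+high]; /æ/ is [+low]; /ø, œ, ɔ/ are [+round]. The remaining /ɛ, e, ɤ/ satisfy [−high], [−low], [−round].

ɛ, e, ɤ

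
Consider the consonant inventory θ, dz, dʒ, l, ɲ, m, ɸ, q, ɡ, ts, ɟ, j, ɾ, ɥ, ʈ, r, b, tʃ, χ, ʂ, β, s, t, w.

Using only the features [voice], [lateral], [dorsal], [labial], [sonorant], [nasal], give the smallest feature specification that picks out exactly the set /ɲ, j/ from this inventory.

Every target segment is [+sonorant], [−labial], [+dorsal]; each remaining inventory member fails at least one of these. Each conjunct is needed — [−labial, +dorsal] alone would also admit /q, ɡ, ɟ, χ/; [+sonorant, +dorsal] alone would also admit /ɥ, w/; [+sonorant, −labial] alone would also admit /l, ɾ, r/ — and no other combination of two listed features has exactly this extension, so three is the minimum.

[+sonorant, −labial, +dorsal]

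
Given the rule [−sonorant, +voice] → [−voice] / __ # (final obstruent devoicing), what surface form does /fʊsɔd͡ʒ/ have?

[fʊsɔt͡ʃ]

Only the final segment /d͡ʒ/ is both word-final and matches the structural description. It is a voiced postalveolar affricate, so [−sonorant, +voice] holds; changing it to [−voice] with all other features held fixed yields /t͡ʃ/ (voiceless postalveolar affricate). No other segment meets both the structural description and the environment, so the output is [fʊsɔt͡ʃ].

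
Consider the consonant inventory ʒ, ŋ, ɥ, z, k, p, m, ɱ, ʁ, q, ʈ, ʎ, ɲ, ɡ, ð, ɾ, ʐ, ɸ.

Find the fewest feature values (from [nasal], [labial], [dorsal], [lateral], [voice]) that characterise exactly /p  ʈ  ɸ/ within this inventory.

[−voice, −dorsal]

The class [−voice], [−dorsal] has exactly /p, ʈ, ɸ/ as its extension in this inventory. No smaller conjunction from the listed features achieves this: [−dorsal] alone would also admit /ʒ, z, m, ɱ, …/; [−voice] alone would also admit /k, q/; and checking the remaining single features turns up none with this extension.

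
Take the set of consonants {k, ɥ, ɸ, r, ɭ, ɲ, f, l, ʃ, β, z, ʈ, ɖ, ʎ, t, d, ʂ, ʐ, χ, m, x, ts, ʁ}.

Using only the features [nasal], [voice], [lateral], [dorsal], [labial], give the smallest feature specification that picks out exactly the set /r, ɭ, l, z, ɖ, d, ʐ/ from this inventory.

Every target segment is [+voice], [−labial], [−dorsal]; each remaining inventory member fails at least one of these. Each conjunct is needed — [−labial, −dorsal] alone would also admit /ʃ, ʈ, t, ʂ, …/; [+voice, −dorsal] alone would also admit /β, m/; [+voice, −labial] alone would also admit /ɲ, ʎ, ʁ/ — and no other combination of two listed features has exactly this extension, so three is the minimum.

[+voice, −labial, −dorsal]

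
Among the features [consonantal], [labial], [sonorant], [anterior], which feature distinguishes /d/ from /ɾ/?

[sonorant]

/d/ (voiced alveolar stop) and /ɾ/ (alveolar tap) agree on [+consonantal], [-labial], [+anterior]. They differ on [sonorant] (/d/ [-], /ɾ/ [+]).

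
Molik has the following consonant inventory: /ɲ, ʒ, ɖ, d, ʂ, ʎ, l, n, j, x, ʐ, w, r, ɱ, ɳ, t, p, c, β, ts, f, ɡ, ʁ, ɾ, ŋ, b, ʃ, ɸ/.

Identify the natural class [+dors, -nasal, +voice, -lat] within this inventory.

j, w, ɡ, ʁ

Checking each segment against [+dorsal], [-nasal], [+voice], [-lateral]: /j/ (palatal glide), /w/ (labial-velar glide), /ɡ/ (voiced velar stop), /ʁ/ (voiced uvular fricative) satisfy every feature; every other segment in the inventory fails at least one.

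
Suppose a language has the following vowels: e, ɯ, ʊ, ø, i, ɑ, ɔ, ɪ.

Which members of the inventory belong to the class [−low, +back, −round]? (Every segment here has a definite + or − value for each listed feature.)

ɯ

Eliminate segments failing any feature: /e, ø, i, ɪ/ are [−back]; /ʊ, ɔ/ are [+round]; /ɑ/ is [+low]. The remaining /ɯ/ satisfy [−low], [+back], [−round].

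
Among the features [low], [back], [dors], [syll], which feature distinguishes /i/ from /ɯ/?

[back]

/i/ is the high front unrounded tense vowel and /ɯ/ is the high back unrounded vowel. Both are [-low], [+dorsal], [+syllabic]. /i/ is [-back] while /ɯ/ is [+back], so the distinguishing feature is [back].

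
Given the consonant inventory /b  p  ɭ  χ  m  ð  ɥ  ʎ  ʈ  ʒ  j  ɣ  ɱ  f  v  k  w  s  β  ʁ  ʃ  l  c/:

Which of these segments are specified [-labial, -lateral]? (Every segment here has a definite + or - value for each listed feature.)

First, the [-labial] segments are /ɭ, χ, ð, ʎ, ʈ, ʒ, j, ɣ, k, s, ʁ, ʃ, l, c/.
Among these, [-lateral] leaves /χ, ð, ʈ, ʒ, j, ɣ, k, s, ʁ, ʃ, c/.

χ, ð, ʈ, ʒ, j, ɣ, k, s, ʁ, ʃ, c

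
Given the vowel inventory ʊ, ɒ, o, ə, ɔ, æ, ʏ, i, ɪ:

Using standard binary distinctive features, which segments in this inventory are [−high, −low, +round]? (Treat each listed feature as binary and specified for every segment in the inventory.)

Eliminate segments failing any feature: /ʊ, ʏ, i, ɪ/ are [+high]; /ɒ, æ/ are [+low]; /ə/ is [−round]. The remaining /o, ɔ/ satisfy [−high], [−low], [+round].

o, ɔ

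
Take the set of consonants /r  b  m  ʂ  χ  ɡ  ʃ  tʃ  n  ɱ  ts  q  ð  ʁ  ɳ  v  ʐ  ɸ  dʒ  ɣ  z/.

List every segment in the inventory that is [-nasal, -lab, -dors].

r, ʂ, ʃ, tʃ, ts, ð, ʐ, dʒ, z

Eliminate segments failing any feature: /b, v, ɸ/ are [+labial]; /m, n, ɱ, ɳ/ are [+nasal]; /χ, ɡ, q, ʁ, ɣ/ are [+dorsal]. The remaining /r, ʂ, ʃ, tʃ, ts, ð, ʐ, dʒ, z/ satisfy [-nasal], [-labial], [-dorsal].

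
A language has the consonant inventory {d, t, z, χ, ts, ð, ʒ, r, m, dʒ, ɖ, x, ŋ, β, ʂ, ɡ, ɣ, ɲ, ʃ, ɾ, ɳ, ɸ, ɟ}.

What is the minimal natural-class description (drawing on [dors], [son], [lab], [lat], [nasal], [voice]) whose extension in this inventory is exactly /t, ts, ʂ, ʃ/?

/t, ts, ʂ, ʃ/ are all [-voice], [-labial], [-dorsal], and no other segment in the inventory matches all three values. Dropping any one of them over-generates: [-labial, -dorsal] alone would also admit /d, z, ð, ʒ, …/; [-voice, -dorsal] alone would also admit /ɸ/; [-voice, -labial] alone would also admit /χ, x/. No other combination of two listed features picks out exactly this set either, so fewer than three features will not do.

[-voice, -lab, -dors]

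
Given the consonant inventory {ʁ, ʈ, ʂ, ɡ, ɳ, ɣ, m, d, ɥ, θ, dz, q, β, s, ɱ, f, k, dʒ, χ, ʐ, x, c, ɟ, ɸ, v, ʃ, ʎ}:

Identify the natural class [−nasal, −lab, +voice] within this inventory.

ʁ, ɡ, ɣ, d, dz, dʒ, ʐ, ɟ, ʎ

Eliminate segments failing any feature: /ʈ, ʂ, θ, q, s, k, χ, x, c, ʃ/ are [−voice]; /ɳ, m, ɱ/ are [+nasal]; /ɥ, β, f, ɸ, v/ are [+labial]. The remaining /ʁ, ɡ, ɣ, d, dz, dʒ, ʐ, ɟ, ʎ/ satisfy [−nasal], [−labial], [+voice].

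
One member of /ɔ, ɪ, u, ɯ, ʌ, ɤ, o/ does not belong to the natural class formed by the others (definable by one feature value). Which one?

/o, ɯ, ʌ, u, ɤ, ɔ/ are all [+back], but /ɪ/ (high front unrounded lax vowel) is [-back]. No other single segment can be removed to leave a set sharing one feature value that the removed segment lacks, so /ɪ/ is the odd one out.

ɪ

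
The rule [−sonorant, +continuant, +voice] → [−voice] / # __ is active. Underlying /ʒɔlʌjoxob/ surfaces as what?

[ʃɔlʌjoxob]

The only segment in the rule's environment that also matches [−sonorant, +continuant, +voice] is /ʒ/. Applying [−voice] turns the voiced postalveolar fricative into /ʃ/ (voiceless postalveolar fricative), giving [ʃɔlʌjoxob].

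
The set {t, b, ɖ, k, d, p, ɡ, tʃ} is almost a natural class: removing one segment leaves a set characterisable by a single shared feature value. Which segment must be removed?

/p, b, ɡ, t, d, k, ɖ/ are all [-delayed release], but /tʃ/ (voiceless postalveolar affricate) is [+delayed release]. No other single segment can be removed to leave a set sharing one feature value that the removed segment lacks, so /tʃ/ is the odd one out.

tʃ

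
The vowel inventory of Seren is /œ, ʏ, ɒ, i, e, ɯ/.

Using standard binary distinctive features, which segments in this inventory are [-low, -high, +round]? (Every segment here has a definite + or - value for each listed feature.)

First, the [-low] segments are /œ, ʏ, i, e, ɯ/.
Intersecting with [-high] gives /œ, e/.
Then [+round] leaves /œ/.

œ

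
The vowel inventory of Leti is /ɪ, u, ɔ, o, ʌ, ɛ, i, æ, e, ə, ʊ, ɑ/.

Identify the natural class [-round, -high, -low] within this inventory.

ʌ, ɛ, e, ə

Among the inventory, the [-round] segments are /ɪ, ʌ, ɛ, i, æ, e, ə, ɑ/.
Of those, [-high] gives /ʌ, ɛ, æ, e, ə, ɑ/.
Of those, [-low] leaves /ʌ, ɛ, e, ə/.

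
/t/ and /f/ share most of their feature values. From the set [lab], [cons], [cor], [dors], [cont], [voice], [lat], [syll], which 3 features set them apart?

[continuant], [labial], [coronal]

/t/ is the voiceless alveolar stop and /f/ is the voiceless labiodental fricative. Both are [+consonantal], [-dorsal], [-voice], [-lateral], [-syllabic]. /t/ is [-continuant] while /f/ is [+continuant]; /t/ is [-labial] while /f/ is [+labial]; /t/ is [+coronal] while /f/ is [-coronal], so the distinguishing features are [continuant], [labial], [coronal].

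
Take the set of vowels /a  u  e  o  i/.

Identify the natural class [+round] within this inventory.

The [+round] segments here are /u, o/; the remaining /a, e, i/ are [−round].

u, o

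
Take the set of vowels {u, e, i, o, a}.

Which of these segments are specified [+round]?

The feature [round] marks segments produced with lip rounding. In this inventory /u, o/ have that property, so they are [+round]; /e, i, a/ are [-round].

u, o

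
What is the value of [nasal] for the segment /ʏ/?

[−nasal]

/ʏ/ is the high front rounded lax vowel, hence [−nasal].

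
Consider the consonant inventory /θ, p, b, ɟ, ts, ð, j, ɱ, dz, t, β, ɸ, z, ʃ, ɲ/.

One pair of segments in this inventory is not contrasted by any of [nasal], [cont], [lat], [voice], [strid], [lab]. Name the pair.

ð, j

/ð/ (voiced dental fricative) and /j/ (palatal glide) are both [-nasal], [+continuant], [-lateral], [+voice], [-strident], [-labial], so none of the listed features separates them. (They do differ in [sonorant] and [dorsal], which are not among the given features.) Every other pair in the inventory differs on at least one listed feature.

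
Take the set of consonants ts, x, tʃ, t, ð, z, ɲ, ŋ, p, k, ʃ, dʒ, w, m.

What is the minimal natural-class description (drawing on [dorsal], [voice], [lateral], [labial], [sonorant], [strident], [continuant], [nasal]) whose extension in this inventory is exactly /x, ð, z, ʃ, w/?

[+continuant]

Every target segment is [+continuant] and no other inventory member is, so one feature is enough.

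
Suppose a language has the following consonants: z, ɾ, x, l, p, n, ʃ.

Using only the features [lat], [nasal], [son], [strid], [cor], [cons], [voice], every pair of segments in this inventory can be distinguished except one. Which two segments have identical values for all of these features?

Both /x/ and /p/ are [−lateral], [−nasal], [−sonorant], [−strident], [−coronal], [+consonantal], [−voice]. Since the list omits [continuant], [labial] and [dorsal] — which do distinguish the voiceless velar fricative from the voiceless bilabial stop — this pair collapses; all other pairs remain distinct.

x, p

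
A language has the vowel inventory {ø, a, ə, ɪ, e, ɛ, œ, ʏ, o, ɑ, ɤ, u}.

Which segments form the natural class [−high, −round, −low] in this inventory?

Eliminate segments failing any feature: /ø, œ, o/ are [+round]; /a, ɑ/ are [+low]; /ɪ, ʏ, u/ are [+high]. The remaining /ə, e, ɛ, ɤ/ satisfy [−high], [−round], [−low].

ə, e, ɛ, ɤ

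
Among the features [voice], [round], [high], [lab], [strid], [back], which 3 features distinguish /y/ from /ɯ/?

/y/ is the high front rounded tense vowel and /ɯ/ is the high back unrounded vowel. Both are [+voice], [+high], [-strident]. /y/ is [+labial] while /ɯ/ is [-labial]; /y/ is [+round] while /ɯ/ is [-round]; /y/ is [-back] while /ɯ/ is [+back], so the distinguishing features are [labial], [round], [back].

[labial], [round], [back]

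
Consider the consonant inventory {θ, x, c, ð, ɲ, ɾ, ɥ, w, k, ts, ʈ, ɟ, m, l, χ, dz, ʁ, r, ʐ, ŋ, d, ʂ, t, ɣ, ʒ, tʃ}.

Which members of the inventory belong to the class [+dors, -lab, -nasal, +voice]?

ɟ, ʁ, ɣ

First, the [+dorsal] segments are /x, c, ɲ, ɥ, w, k, ɟ, χ, ʁ, ŋ, ɣ/.
Then [-labial] gives /x, c, ɲ, k, ɟ, χ, ʁ, ŋ, ɣ/.
Of those, [-nasal] gives /x, c, k, ɟ, χ, ʁ, ɣ/.
Within that set, [+voice] leaves /ɟ, ʁ, ɣ/.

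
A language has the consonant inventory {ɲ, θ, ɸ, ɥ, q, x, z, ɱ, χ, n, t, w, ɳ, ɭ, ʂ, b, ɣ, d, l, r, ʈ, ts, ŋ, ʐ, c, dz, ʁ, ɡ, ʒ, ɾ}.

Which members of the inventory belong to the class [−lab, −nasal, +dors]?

Checking each segment against [−labial], [−nasal], [+dorsal]: /q/ (voiceless uvular stop), /x/ (voiceless velar fricative), /χ/ (voiceless uvular fricative), /ɣ/ (voiced velar fricative), /c/ (voiceless palatal stop), /ʁ/ (voiced uvular fricative), among others, satisfy every feature; every other segment in the inventory fails at least one.

q, x, χ, ɣ, c, ʁ, ɡ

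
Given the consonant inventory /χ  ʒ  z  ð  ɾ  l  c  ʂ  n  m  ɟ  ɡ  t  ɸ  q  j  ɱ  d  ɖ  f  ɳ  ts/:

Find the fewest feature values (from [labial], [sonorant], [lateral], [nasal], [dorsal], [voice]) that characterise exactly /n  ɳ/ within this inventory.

[+nasal, −labial]

Every target segment is [+nasal], [−labial]; each remaining inventory member fails at least one of these. Each conjunct is needed — [−labial] alone would also admit /χ, ʒ, z, ð, …/; [+nasal] alone would also admit /m, ɱ/ — and no other single listed feature has exactly this extension, so two is the minimum.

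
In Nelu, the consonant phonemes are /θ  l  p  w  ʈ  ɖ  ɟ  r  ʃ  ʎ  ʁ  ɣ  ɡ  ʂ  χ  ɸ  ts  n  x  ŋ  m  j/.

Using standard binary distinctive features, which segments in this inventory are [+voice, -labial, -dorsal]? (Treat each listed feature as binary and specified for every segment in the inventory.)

l, ɖ, r, n

Checking each segment against [+voice], [-labial], [-dorsal]: /l/ (alveolar lateral approximant), /ɖ/ (voiced retroflex stop), /r/ (alveolar trill), /n/ (alveolar nasal) satisfy every feature; every other segment in the inventory fails at least one.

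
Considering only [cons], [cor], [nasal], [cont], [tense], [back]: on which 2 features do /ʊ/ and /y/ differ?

[back], [tense]

The two segments share [−consonantal], [−coronal], [−nasal], [+continuant]. The only features from the list on which they differ: /ʊ/ is [+back] while /y/ is [−back]; /ʊ/ is [−tense] while /y/ is [+tense].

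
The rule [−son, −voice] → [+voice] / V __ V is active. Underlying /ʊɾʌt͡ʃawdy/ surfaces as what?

Only /t͡ʃ/ occurs between two vowels (/ʌ/ __ /a/) and matches the structural description. It is a voiceless postalveolar affricate, so [−son, −voice] holds; changing it to [+voice] with all other features held fixed yields /d͡ʒ/ (voiced postalveolar affricate). No other segment meets both the structural description and the environment, so the output is [ʊɾʌd͡ʒawdy].

[ʊɾʌd͡ʒawdy]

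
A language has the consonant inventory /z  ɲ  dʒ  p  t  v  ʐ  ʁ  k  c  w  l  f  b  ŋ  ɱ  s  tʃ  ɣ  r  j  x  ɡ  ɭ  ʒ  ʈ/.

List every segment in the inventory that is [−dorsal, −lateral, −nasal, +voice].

Eliminate segments failing any feature: /ɲ, ʁ, k, c, w, ŋ, ɣ, j, x, ɡ/ are [+dorsal]; /p, t, f, s, tʃ, ʈ/ are [−voice]; /l, ɭ/ are [+lateral]; /ɱ/ is [+nasal]. The remaining /z, dʒ, v, ʐ, b, r, ʒ/ satisfy [−dorsal], [−lateral], [−nasal], [+voice].

z, dʒ, v, ʐ, b, r, ʒ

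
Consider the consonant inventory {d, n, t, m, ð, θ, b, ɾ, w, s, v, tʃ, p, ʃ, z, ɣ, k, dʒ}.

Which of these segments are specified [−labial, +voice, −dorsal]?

First, the [−labial] segments are /d, n, t, ð, θ, ɾ, s, tʃ, ʃ, z, ɣ, k, dʒ/.
Then [+voice] gives /d, n, ð, ɾ, z, ɣ, dʒ/.
Then [−dorsal] leaves /d, n, ð, ɾ, z, dʒ/.

d, n, ð, ɾ, z, dʒ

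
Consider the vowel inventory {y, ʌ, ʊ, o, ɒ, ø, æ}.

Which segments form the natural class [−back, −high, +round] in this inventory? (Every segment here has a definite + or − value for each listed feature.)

Checking each segment against [−back], [−high], [+round]: /ø/ (mid front rounded tense vowel) satisfies every feature; every other segment in the inventory fails at least one.

ø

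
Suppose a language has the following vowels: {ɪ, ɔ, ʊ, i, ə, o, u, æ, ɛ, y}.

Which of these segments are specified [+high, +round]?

ʊ, u, y

Checking each segment against [+high], [+round]: /ʊ/ (high back rounded lax vowel), /u/ (high back rounded tense vowel), /y/ (high front rounded tense vowel) satisfy every feature; every other segment in the inventory fails at least one.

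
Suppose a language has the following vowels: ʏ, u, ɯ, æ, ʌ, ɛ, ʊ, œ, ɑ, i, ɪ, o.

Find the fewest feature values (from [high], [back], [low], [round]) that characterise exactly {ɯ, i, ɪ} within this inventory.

The class [+high], [-round] has exactly /ɯ, i, ɪ/ as its extension in this inventory. No smaller conjunction from the listed features achieves this: [-round] alone would also admit /æ, ʌ, ɛ, ɑ/; [+high] alone would also admit /ʏ, u, ʊ/; and checking the remaining single features turns up none with this extension.

[+high, -round]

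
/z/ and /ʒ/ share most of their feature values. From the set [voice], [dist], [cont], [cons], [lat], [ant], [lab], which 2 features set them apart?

The two segments share [+voice], [+continuant], [+consonantal], [−lateral], [−labial]. The only features from the list on which they differ: /z/ is [+anterior] while /ʒ/ is [−anterior]; /z/ is [−distributed] while /ʒ/ is [+distributed].

[anterior], [distributed]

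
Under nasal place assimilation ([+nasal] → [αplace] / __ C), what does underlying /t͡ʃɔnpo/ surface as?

The only nasal preceding a consonant is /n/ before /p/. /p/ is [+labial], so /n/ → /m/, giving [t͡ʃɔmpo].

[t͡ʃɔmpo]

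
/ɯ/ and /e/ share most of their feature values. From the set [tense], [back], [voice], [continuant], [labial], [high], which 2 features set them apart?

The two segments share [+tense], [+voice], [+continuant], [−labial]. The only features from the list on which they differ: /ɯ/ is [+high] while /e/ is [−high]; /ɯ/ is [+back] while /e/ is [−back].

[high], [back]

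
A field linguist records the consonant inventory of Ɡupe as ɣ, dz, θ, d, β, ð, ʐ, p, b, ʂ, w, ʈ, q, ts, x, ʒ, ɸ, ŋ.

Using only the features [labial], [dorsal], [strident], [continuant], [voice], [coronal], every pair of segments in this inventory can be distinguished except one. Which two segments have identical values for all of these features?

ʐ, ʒ

/ʐ/ (voiced retroflex fricative) and /ʒ/ (voiced postalveolar fricative) are both [−labial], [−dorsal], [+strident], [+continuant], [+voice], [+coronal], so none of the listed features separates them. (They do differ in [distributed], which is not among the given features.) Every other pair in the inventory differs on at least one listed feature.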